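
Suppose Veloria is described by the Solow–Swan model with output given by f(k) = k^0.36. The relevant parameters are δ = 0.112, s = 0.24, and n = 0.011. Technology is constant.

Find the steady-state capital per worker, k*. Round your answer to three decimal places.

k* = 2.842

In steady state, investment equals break-even investment: s·k^α = (n + δ)·k.
Dividing both sides by k: k^(1−α) = s / (n + δ).
k^0.64 = 0.24 / (0.011 + 0.112) = 0.24 / 0.123 = 1.9512
k* = 1.9512^(1/0.64) ≈ 2.8418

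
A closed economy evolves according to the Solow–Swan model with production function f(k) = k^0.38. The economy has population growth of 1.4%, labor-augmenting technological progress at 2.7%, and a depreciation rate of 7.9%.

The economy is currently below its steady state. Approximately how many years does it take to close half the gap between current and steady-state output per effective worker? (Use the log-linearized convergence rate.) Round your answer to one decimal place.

Near the steady state the convergence rate is λ = (1 − α)(n + g + δ).
λ = (1 − 0.38) × 0.120 = 0.62 × 0.120 = 0.0744
Half-life = ln 2 / λ = 0.6931 / 0.0744 ≈ 9.32 years

half-life ≈ 9.3 years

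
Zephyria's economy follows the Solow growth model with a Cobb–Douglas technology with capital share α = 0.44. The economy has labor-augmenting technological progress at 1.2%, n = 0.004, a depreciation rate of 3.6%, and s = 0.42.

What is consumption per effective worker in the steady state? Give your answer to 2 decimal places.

Steady state requires s·f(k) = (n + g + δ)·k, i.e. s·k^α = (n + g + δ)·k.
Rearranging, k^(1−α) = s / (n + g + δ).
k^0.56 = 0.42 / (0.004 + 0.012 + 0.036) = 0.42 / 0.052 = 8.0769
k* = 8.0769^(1/0.56) ≈ 41.6946
y* = (k*)^α = 41.6946^0.44 ≈ 5.1622
c* = (1 − s)·y* = (1 − 0.42) × 5.1622 ≈ 2.9941

c* ≈ 2.99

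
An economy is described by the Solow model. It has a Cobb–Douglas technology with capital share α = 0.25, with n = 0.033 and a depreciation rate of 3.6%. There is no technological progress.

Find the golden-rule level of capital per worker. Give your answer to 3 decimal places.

k_gold ≈ 5.565

The golden rule sets f'(k) = n + δ, i.e. α·k^(α−1) = n + δ.
So k^(1−α) = α / (n + δ) = 0.25 / 0.069 = 3.6232.
k_gold = 3.6232^(1/0.75) ≈ 5.5649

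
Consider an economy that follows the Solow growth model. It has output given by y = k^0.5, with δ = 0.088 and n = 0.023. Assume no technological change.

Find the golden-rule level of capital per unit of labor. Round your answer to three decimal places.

The golden rule sets f'(k) = n + δ, i.e. α·k^(α−1) = n + δ.
So k^(1−α) = α / (n + δ) = 0.5 / 0.111 = 4.5045.
k_gold = 4.5045^(1/0.5) ≈ 20.2905

k_gold ≈ 20.291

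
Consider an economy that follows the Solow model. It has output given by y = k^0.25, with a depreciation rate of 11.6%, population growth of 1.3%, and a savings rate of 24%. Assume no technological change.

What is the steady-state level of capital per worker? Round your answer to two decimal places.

k* = 2.29

At the steady state, Δk = 0, so s·k^α = (n + δ)·k.
Rearranging, k^(1−α) = s / (n + δ).
k^0.75 = 0.24 / (0.013 + 0.116) = 0.24 / 0.129 = 1.8605
k* = 1.8605^(1/0.75) ≈ 2.2883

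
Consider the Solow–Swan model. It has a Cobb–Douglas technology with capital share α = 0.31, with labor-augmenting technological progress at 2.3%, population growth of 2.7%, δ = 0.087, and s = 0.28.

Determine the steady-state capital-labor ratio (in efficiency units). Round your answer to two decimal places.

In steady state, investment equals break-even investment: s·k^α = (n + g + δ)·k.
Dividing both sides by k: k^(1−α) = s / (n + g + δ).
k^0.69 = 0.28 / (0.027 + 0.023 + 0.087) = 0.28 / 0.137 = 2.0438
k* = 2.0438^(1/0.69) ≈ 2.8178

k* = 2.82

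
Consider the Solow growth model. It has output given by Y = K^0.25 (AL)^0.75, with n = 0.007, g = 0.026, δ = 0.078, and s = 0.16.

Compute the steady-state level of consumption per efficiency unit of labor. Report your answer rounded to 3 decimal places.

c* = 0.949

In steady state, investment equals break-even investment: s·k^α = (n + g + δ)·k.
Dividing both sides by k: k^(1−α) = s / (n + g + δ).
k^0.75 = 0.16 / (0.007 + 0.026 + 0.078) = 0.16 / 0.111 = 1.4414
k* = 1.4414^(1/0.75) ≈ 1.6282
y* = (k*)^α = 1.6282^0.25 ≈ 1.1296
c* = (1 − s)·y* = (1 − 0.16) × 1.1296 ≈ 0.9489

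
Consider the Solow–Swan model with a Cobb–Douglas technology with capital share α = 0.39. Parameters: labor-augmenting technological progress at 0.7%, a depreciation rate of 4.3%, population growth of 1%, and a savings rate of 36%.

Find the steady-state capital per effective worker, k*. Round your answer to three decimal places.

At the steady state, Δk = 0, so s·k^α = (n + g + δ)·k.
Dividing both sides by k: k^(1−α) = s / (n + g + δ).
k^0.61 = 0.36 / (0.010 + 0.007 + 0.043) = 0.36 / 0.060 = 6.0000
k* = 6.0000^(1/0.61) ≈ 18.8650

k* = 18.865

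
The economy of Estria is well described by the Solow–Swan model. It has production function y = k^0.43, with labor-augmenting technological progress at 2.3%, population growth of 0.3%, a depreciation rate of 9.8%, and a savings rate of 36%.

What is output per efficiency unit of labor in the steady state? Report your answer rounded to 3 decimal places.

At the steady state, Δk = 0, so s·k^α = (n + g + δ)·k.
Rearranging, k^(1−α) = s / (n + g + δ).
k^0.57 = 0.36 / (0.003 + 0.023 + 0.098) = 0.36 / 0.124 = 2.9032
k* = 2.9032^(1/0.57) ≈ 6.4873
y* = (k*)^α = 6.4873^0.43 ≈ 2.2345

y* = 2.235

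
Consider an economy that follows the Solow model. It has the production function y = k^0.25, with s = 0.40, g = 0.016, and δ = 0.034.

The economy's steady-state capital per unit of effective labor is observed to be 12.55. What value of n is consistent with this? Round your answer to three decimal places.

n ≈ 0.010

Steady state requires s·f(k) = (n + g + δ)·k, i.e. s·k^α = (n + g + δ)·k.
So s / (n + g + δ) = (k*)^(1−α) = 12.55^0.75 = 6.6678.
Therefore n + g + δ = s / 6.6678 = 0.40 / 6.6678 = 0.0600, so n = 0.0600 − 0.050 = 0.0100.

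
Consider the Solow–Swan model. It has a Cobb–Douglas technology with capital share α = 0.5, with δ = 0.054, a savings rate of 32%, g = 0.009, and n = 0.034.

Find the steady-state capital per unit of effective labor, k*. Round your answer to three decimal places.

In steady state, investment equals break-even investment: s·k^α = (n + g + δ)·k.
Rearranging, k^(1−α) = s / (n + g + δ).
k^0.5 = 0.32 / (0.034 + 0.009 + 0.054) = 0.32 / 0.097 = 3.2990
k* = 3.2990^(1/0.5) ≈ 10.8834

k* = 10.883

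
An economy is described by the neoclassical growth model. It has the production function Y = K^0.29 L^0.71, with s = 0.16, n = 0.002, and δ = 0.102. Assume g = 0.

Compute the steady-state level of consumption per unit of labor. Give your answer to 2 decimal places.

At the steady state, Δk = 0, so s·k^α = (n + δ)·k.
Dividing both sides by k: k^(1−α) = s / (n + δ).
k^0.71 = 0.16 / (0.002 + 0.102) = 0.16 / 0.104 = 1.5385
k* = 1.5385^(1/0.71) ≈ 1.8345
y* = (k*)^α = 1.8345^0.29 ≈ 1.1924
c* = (1 − s)·y* = (1 − 0.16) × 1.1924 ≈ 1.0016

c* = 1.00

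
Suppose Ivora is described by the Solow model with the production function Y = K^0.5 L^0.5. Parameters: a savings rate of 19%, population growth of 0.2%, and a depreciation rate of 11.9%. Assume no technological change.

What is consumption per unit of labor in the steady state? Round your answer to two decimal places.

c* = 1.27

Steady state requires s·f(k) = (n + δ)·k, i.e. s·k^α = (n + δ)·k.
Dividing both sides by k: k^(1−α) = s / (n + δ).
k^0.5 = 0.19 / (0.002 + 0.119) = 0.19 / 0.121 = 1.5702
k* = 1.5702^(1/0.5) ≈ 2.4655
y* = (k*)^α = 2.4655^0.5 ≈ 1.5702
c* = (1 − s)·y* = (1 − 0.19) × 1.5702 ≈ 1.2719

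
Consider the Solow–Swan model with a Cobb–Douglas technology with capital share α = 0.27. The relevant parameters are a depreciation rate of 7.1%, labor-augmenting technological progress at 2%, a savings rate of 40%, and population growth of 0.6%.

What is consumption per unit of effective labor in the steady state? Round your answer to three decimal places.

At the steady state, Δk = 0, so s·k^α = (n + g + δ)·k.
Dividing both sides by k: k^(1−α) = s / (n + g + δ).
k^0.73 = 0.40 / (0.006 + 0.020 + 0.071) = 0.40 / 0.097 = 4.1237
k* = 4.1237^(1/0.73) ≈ 6.9640
y* = (k*)^α = 6.9640^0.27 ≈ 1.6888
c* = (1 − s)·y* = (1 − 0.40) × 1.6888 ≈ 1.0133

c* ≈ 1.013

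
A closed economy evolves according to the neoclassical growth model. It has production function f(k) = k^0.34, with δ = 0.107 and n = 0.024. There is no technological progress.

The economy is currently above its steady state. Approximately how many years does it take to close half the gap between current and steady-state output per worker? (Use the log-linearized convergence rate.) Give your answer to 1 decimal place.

half-life ≈ 8.0 years

Near the steady state the convergence rate is λ = (1 − α)(n + δ).
λ = (1 − 0.34) × 0.131 = 0.66 × 0.131 = 0.08646
Half-life = ln 2 / λ = 0.6931 / 0.08646 ≈ 8.02 years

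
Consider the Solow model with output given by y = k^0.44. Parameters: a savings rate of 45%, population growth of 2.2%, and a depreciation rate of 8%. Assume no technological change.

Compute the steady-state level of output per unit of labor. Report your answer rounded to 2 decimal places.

y* = 3.21

At the steady state, Δk = 0, so s·k^α = (n + δ)·k.
Rearranging, k^(1−α) = s / (n + δ).
k^0.56 = 0.45 / (0.022 + 0.080) = 0.45 / 0.102 = 4.4118
k* = 4.4118^(1/0.56) ≈ 14.1612
y* = (k*)^α = 14.1612^0.44 ≈ 3.2098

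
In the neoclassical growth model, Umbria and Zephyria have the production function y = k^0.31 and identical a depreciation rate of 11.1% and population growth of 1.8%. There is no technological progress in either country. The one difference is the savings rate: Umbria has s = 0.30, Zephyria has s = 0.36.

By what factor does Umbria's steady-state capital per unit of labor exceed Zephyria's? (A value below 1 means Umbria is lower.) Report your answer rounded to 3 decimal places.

Steady-state k* = [s/(n + δ)]^(1/(1−α)), so the ratio is [ (s_U/(n + δ)_U) / (s_Z/(n + δ)_Z) ]^1.4493.
s_U/(n + δ)_U = 0.30/0.129 = 2.3256; s_Z/(n + δ)_Z = 0.36/0.129 = 2.7907.
Ratio = (2.3256/2.7907)^1.4493 = 0.8333^1.4493 ≈ 0.7677

ratio ≈ 0.768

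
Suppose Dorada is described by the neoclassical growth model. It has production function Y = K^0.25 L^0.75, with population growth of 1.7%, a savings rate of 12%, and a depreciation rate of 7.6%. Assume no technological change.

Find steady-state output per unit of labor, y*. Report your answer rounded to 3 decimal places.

y* = 1.089

In steady state, investment equals break-even investment: s·k^α = (n + δ)·k.
Dividing both sides by k: k^(1−α) = s / (n + δ).
k^0.75 = 0.12 / (0.017 + 0.076) = 0.12 / 0.093 = 1.2903
k* = 1.2903^(1/0.75) ≈ 1.4047
y* = (k*)^α = 1.4047^0.25 ≈ 1.0887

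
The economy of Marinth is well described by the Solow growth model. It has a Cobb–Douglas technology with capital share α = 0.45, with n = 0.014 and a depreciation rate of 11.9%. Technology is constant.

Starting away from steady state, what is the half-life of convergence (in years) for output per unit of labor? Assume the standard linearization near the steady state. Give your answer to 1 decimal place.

Near the steady state the convergence rate is λ = (1 − α)(n + δ).
λ = (1 − 0.45) × 0.133 = 0.55 × 0.133 = 0.07315
Half-life = ln 2 / λ = 0.6931 / 0.07315 ≈ 9.48 years

t_½ ≈ 9.5 years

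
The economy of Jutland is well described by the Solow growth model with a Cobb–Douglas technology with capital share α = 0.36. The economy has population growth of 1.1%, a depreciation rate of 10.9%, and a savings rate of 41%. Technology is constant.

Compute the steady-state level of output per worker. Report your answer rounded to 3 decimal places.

y* ≈ 1.996

In steady state, investment equals break-even investment: s·k^α = (n + δ)·k.
Dividing both sides by k: k^(1−α) = s / (n + δ).
k^0.64 = 0.41 / (0.011 + 0.109) = 0.41 / 0.120 = 3.4167
k* = 3.4167^(1/0.64) ≈ 6.8196
y* = (k*)^α = 6.8196^0.36 ≈ 1.9960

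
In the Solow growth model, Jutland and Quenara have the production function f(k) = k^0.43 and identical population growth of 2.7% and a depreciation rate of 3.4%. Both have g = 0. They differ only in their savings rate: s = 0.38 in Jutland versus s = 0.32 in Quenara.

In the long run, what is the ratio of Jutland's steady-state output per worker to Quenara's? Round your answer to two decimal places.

Steady-state y* = [s/(n + δ)]^(α/(1−α)), so the ratio is [ (s_J/(n + δ)_J) / (s_Q/(n + δ)_Q) ]^0.7544.
s_J/(n + δ)_J = 0.38/0.061 = 6.2295; s_Q/(n + δ)_Q = 0.32/0.061 = 5.2459.
Ratio = (6.2295/5.2459)^0.7544 = 1.1875^0.7544 ≈ 1.1384

y*_J / y*_Q ≈ 1.14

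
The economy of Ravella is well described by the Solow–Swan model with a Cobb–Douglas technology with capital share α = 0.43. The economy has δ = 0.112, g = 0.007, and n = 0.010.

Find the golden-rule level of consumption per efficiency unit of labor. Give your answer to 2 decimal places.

At the golden rule, f'(k) = n + g + δ, so α·k^(α−1) = n + g + δ and k_gold = (α/(n + g + δ))^(1/(1−α)).
k_gold = (0.43/0.129)^(1/0.57) = 3.3333^1.7544 ≈ 8.2667
c_gold = f(k_gold) − (n + g + δ)·k_gold = 2.4800 − 0.129×8.2667 ≈ 1.4136

c_gold ≈ 1.41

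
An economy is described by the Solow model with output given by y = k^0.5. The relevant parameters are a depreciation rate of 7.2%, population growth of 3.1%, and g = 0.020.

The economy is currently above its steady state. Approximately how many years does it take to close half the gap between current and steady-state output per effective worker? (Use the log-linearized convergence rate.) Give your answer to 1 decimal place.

Near the steady state the convergence rate is λ = (1 − α)(n + g + δ).
λ = (1 − 0.5) × 0.123 = 0.5 × 0.123 = 0.0615
Half-life = ln 2 / λ = 0.6931 / 0.0615 ≈ 11.27 years

about 11.3 years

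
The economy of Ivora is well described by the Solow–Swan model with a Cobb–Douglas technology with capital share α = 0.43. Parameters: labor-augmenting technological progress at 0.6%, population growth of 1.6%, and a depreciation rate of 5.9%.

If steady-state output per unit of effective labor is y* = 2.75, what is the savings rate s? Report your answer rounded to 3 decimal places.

s ≈ 0.310

In steady state, investment equals break-even investment: s·k^α = (n + g + δ)·k.
Since y* = [s/(n + g + δ)]^(α/(1−α)), we have s/(n + g + δ) = (y*)^((1−α)/α) = 2.75^1.3256 = 3.8228.
Therefore s = 3.8228 × (n + g + δ) = 3.8228 × 0.081 = 0.3096.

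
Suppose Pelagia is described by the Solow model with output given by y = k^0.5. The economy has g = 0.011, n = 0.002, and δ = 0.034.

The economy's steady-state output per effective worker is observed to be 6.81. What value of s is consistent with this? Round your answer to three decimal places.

s ≈ 0.320

Steady state requires s·f(k) = (n + g + δ)·k, i.e. s·k^α = (n + g + δ)·k.
Since y* = [s/(n + g + δ)]^(α/(1−α)), we have s/(n + g + δ) = (y*)^((1−α)/α) = 6.81^1 = 6.8100.
Therefore s = 6.8100 × (n + g + δ) = 6.8100 × 0.047 = 0.3201.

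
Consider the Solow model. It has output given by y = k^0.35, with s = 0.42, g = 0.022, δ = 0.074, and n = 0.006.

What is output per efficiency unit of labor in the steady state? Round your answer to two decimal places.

Steady state requires s·f(k) = (n + g + δ)·k, i.e. s·k^α = (n + g + δ)·k.
Rearranging, k^(1−α) = s / (n + g + δ).
k^0.65 = 0.42 / (0.006 + 0.022 + 0.074) = 0.42 / 0.102 = 4.1176
k* = 4.1176^(1/0.65) ≈ 8.8228
y* = (k*)^α = 8.8228^0.35 ≈ 2.1427

y* = 2.14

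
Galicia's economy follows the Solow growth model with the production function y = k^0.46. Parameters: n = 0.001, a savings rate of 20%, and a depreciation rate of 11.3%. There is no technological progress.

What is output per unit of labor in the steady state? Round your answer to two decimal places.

In steady state, investment equals break-even investment: s·k^α = (n + δ)·k.
Rearranging, k^(1−α) = s / (n + δ).
k^0.54 = 0.20 / (0.001 + 0.113) = 0.20 / 0.114 = 1.7544
k* = 1.7544^(1/0.54) ≈ 2.8320
y* = (k*)^α = 2.8320^0.46 ≈ 1.6142

y* ≈ 1.61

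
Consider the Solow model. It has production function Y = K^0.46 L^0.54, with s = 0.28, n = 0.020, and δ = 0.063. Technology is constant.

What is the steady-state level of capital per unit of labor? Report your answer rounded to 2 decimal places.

k* ≈ 9.50

At the steady state, Δk = 0, so s·k^α = (n + δ)·k.
Rearranging, k^(1−α) = s / (n + δ).
k^0.54 = 0.28 / (0.020 + 0.063) = 0.28 / 0.083 = 3.3735
k* = 3.3735^(1/0.54) ≈ 9.5045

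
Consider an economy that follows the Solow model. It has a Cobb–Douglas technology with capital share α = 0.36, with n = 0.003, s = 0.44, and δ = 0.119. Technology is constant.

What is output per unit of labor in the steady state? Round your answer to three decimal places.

Steady state requires s·f(k) = (n + δ)·k, i.e. s·k^α = (n + δ)·k.
Rearranging, k^(1−α) = s / (n + δ).
k^0.64 = 0.44 / (0.003 + 0.119) = 0.44 / 0.122 = 3.6066
k* = 3.6066^(1/0.64) ≈ 7.4211
y* = (k*)^α = 7.4211^0.36 ≈ 2.0576

y* ≈ 2.058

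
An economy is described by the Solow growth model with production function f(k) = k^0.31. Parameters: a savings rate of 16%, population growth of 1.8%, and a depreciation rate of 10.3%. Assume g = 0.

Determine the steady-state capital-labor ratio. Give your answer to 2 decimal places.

Steady state requires s·f(k) = (n + δ)·k, i.e. s·k^α = (n + δ)·k.
Rearranging, k^(1−α) = s / (n + δ).
k^0.69 = 0.16 / (0.018 + 0.103) = 0.16 / 0.121 = 1.3223
k* = 1.3223^(1/0.69) ≈ 1.4991

k* = 1.50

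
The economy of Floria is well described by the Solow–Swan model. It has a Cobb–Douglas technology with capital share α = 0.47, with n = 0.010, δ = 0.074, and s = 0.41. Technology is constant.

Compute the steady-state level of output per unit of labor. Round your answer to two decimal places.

y* ≈ 4.08

In steady state, investment equals break-even investment: s·k^α = (n + δ)·k.
Rearranging, k^(1−α) = s / (n + δ).
k^0.53 = 0.41 / (0.010 + 0.074) = 0.41 / 0.084 = 4.8810
k* = 4.8810^(1/0.53) ≈ 19.9101
y* = (k*)^α = 19.9101^0.47 ≈ 4.0791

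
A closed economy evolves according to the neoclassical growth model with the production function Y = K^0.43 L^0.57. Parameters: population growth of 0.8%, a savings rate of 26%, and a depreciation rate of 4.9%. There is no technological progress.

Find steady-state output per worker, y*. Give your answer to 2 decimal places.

In steady state, investment equals break-even investment: s·k^α = (n + δ)·k.
Rearranging, k^(1−α) = s / (n + δ).
k^0.57 = 0.26 / (0.008 + 0.049) = 0.26 / 0.057 = 4.5614
k* = 4.5614^(1/0.57) ≈ 14.3322
y* = (k*)^α = 14.3322^0.43 ≈ 3.1421

y* = 3.14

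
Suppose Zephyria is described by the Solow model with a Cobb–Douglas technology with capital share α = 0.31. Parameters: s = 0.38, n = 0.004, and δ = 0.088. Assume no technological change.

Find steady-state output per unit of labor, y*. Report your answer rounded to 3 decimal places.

Steady state requires s·f(k) = (n + δ)·k, i.e. s·k^α = (n + δ)·k.
Dividing both sides by k: k^(1−α) = s / (n + δ).
k^0.69 = 0.38 / (0.004 + 0.088) = 0.38 / 0.092 = 4.1304
k* = 4.1304^(1/0.69) ≈ 7.8116
y* = (k*)^α = 7.8116^0.31 ≈ 1.8913

y* = 1.891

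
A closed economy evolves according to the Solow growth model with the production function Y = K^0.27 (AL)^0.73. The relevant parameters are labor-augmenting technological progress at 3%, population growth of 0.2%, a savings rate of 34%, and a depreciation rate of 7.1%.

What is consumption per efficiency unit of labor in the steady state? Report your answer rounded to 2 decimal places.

c* ≈ 1.03

In steady state, investment equals break-even investment: s·k^α = (n + g + δ)·k.
Rearranging, k^(1−α) = s / (n + g + δ).
k^0.73 = 0.34 / (0.002 + 0.030 + 0.071) = 0.34 / 0.103 = 3.3010
k* = 3.3010^(1/0.73) ≈ 5.1342
y* = (k*)^α = 5.1342^0.27 ≈ 1.5553
c* = (1 − s)·y* = (1 − 0.34) × 1.5553 ≈ 1.0265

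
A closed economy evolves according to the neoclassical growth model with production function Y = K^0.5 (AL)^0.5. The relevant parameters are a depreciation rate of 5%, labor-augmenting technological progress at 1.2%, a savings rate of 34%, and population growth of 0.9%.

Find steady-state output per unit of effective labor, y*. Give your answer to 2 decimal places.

In steady state, investment equals break-even investment: s·k^α = (n + g + δ)·k.
Dividing both sides by k: k^(1−α) = s / (n + g + δ).
k^0.5 = 0.34 / (0.009 + 0.012 + 0.050) = 0.34 / 0.071 = 4.7887
k* = 4.7887^(1/0.5) ≈ 22.9316
y* = (k*)^α = 22.9316^0.5 ≈ 4.7887

y* ≈ 4.79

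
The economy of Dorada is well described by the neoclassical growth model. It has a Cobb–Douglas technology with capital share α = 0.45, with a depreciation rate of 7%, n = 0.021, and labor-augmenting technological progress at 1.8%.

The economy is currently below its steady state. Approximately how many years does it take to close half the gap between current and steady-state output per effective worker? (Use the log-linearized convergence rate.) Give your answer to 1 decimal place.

Near the steady state the convergence rate is λ = (1 − α)(n + g + δ).
λ = (1 − 0.45) × 0.109 = 0.55 × 0.109 = 0.05995
Half-life = ln 2 / λ = 0.6931 / 0.05995 ≈ 11.56 years

t_½ ≈ 11.6 years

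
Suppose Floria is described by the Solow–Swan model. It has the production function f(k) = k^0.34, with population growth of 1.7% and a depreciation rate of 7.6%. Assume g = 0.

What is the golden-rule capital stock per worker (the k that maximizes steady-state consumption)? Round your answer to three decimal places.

k_gold ≈ 7.129

The golden rule sets f'(k) = n + δ, i.e. α·k^(α−1) = n + δ.
So k^(1−α) = α / (n + δ) = 0.34 / 0.093 = 3.6559.
k_gold = 3.6559^(1/0.66) ≈ 7.1289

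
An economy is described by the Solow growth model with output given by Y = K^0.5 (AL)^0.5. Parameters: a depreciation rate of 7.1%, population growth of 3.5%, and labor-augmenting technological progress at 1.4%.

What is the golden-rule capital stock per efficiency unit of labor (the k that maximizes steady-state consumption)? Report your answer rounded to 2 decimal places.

The golden rule sets f'(k) = n + g + δ, i.e. α·k^(α−1) = n + g + δ.
So k^(1−α) = α / (n + g + δ) = 0.5 / 0.120 = 4.1667.
k_gold = 4.1667^(1/0.5) ≈ 17.3614

k_gold ≈ 17.36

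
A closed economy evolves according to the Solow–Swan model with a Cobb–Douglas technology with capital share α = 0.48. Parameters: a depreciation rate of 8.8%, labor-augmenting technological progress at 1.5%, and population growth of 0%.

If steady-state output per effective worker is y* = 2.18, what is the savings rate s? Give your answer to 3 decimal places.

s ≈ 0.240

Steady state requires s·f(k) = (n + g + δ)·k, i.e. s·k^α = (n + g + δ)·k.
Since y* = [s/(n + g + δ)]^(α/(1−α)), we have s/(n + g + δ) = (y*)^((1−α)/α) = 2.18^1.0833 = 2.3262.
Therefore s = 2.3262 × (n + g + δ) = 2.3262 × 0.103 = 0.2396.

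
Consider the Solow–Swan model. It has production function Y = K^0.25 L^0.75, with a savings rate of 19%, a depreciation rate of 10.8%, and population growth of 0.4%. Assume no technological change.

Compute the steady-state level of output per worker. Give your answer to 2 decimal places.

y* ≈ 1.19

In steady state, investment equals break-even investment: s·k^α = (n + δ)·k.
Dividing both sides by k: k^(1−α) = s / (n + δ).
k^0.75 = 0.19 / (0.004 + 0.108) = 0.19 / 0.112 = 1.6964
k* = 1.6964^(1/0.75) ≈ 2.0232
y* = (k*)^α = 2.0232^0.25 ≈ 1.1926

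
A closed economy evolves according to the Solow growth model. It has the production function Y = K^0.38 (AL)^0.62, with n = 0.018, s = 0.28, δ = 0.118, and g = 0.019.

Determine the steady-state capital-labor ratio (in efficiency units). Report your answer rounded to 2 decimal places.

k* ≈ 2.60

Steady state requires s·f(k) = (n + g + δ)·k, i.e. s·k^α = (n + g + δ)·k.
Rearranging, k^(1−α) = s / (n + g + δ).
k^0.62 = 0.28 / (0.018 + 0.019 + 0.118) = 0.28 / 0.155 = 1.8065
k* = 1.8065^(1/0.62) ≈ 2.5957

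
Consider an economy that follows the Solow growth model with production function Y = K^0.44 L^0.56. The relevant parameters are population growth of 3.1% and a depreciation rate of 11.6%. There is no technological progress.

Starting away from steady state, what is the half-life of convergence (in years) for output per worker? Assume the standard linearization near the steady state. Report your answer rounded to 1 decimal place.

Near the steady state the convergence rate is λ = (1 − α)(n + δ).
λ = (1 − 0.44) × 0.147 = 0.56 × 0.147 = 0.08232
Half-life = ln 2 / λ = 0.6931 / 0.08232 ≈ 8.42 years

half-life ≈ 8.4 years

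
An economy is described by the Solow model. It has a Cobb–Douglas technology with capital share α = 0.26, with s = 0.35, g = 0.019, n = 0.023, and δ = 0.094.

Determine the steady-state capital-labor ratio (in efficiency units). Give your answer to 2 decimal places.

At the steady state, Δk = 0, so s·k^α = (n + g + δ)·k.
Rearranging, k^(1−α) = s / (n + g + δ).
k^0.74 = 0.35 / (0.023 + 0.019 + 0.094) = 0.35 / 0.136 = 2.5735
k* = 2.5735^(1/0.74) ≈ 3.5873

k* ≈ 3.59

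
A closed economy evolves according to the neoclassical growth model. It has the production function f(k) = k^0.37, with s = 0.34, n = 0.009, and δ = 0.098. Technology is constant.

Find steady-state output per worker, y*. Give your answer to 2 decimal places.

At the steady state, Δk = 0, so s·k^α = (n + δ)·k.
Rearranging, k^(1−α) = s / (n + δ).
k^0.63 = 0.34 / (0.009 + 0.098) = 0.34 / 0.107 = 3.1776
k* = 3.1776^(1/0.63) ≈ 6.2659
y* = (k*)^α = 6.2659^0.37 ≈ 1.9719

y* = 1.97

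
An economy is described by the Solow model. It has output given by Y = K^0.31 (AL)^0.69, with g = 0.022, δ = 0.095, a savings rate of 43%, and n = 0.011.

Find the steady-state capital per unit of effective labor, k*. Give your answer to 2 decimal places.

At the steady state, Δk = 0, so s·k^α = (n + g + δ)·k.
Rearranging, k^(1−α) = s / (n + g + δ).
k^0.69 = 0.43 / (0.011 + 0.022 + 0.095) = 0.43 / 0.128 = 3.3594
k* = 3.3594^(1/0.69) ≈ 5.7903

k* ≈ 5.79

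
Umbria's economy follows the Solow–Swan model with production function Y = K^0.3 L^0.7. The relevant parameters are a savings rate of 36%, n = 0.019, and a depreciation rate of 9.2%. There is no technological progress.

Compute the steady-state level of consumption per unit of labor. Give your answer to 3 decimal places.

In steady state, investment equals break-even investment: s·k^α = (n + δ)·k.
Rearranging, k^(1−α) = s / (n + δ).
k^0.7 = 0.36 / (0.019 + 0.092) = 0.36 / 0.111 = 3.2432
k* = 3.2432^(1/0.7) ≈ 5.3699
y* = (k*)^α = 5.3699^0.3 ≈ 1.6557
c* = (1 − s)·y* = (1 − 0.36) × 1.6557 ≈ 1.0596

c* = 1.060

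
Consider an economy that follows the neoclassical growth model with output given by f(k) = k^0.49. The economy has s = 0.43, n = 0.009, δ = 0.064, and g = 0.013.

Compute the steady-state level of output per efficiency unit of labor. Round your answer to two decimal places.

y* ≈ 4.69

Steady state requires s·f(k) = (n + g + δ)·k, i.e. s·k^α = (n + g + δ)·k.
Rearranging, k^(1−α) = s / (n + g + δ).
k^0.51 = 0.43 / (0.009 + 0.013 + 0.064) = 0.43 / 0.086 = 5.0000
k* = 5.0000^(1/0.51) ≈ 23.4709
y* = (k*)^α = 23.4709^0.49 ≈ 4.6942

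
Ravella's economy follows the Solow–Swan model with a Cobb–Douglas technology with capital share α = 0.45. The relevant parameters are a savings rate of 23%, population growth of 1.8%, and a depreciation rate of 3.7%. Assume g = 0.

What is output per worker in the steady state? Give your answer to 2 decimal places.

y* = 3.22

Steady state requires s·f(k) = (n + δ)·k, i.e. s·k^α = (n + δ)·k.
Dividing both sides by k: k^(1−α) = s / (n + δ).
k^0.55 = 0.23 / (0.018 + 0.037) = 0.23 / 0.055 = 4.1818
k* = 4.1818^(1/0.55) ≈ 13.4819
y* = (k*)^α = 13.4819^0.45 ≈ 3.2239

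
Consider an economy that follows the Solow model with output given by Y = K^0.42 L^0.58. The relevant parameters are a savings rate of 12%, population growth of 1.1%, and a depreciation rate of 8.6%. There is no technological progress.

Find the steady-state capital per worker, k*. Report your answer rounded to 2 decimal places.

k* = 1.44

Steady state requires s·f(k) = (n + δ)·k, i.e. s·k^α = (n + δ)·k.
Rearranging, k^(1−α) = s / (n + δ).
k^0.58 = 0.12 / (0.011 + 0.086) = 0.12 / 0.097 = 1.2371
k* = 1.2371^(1/0.58) ≈ 1.4432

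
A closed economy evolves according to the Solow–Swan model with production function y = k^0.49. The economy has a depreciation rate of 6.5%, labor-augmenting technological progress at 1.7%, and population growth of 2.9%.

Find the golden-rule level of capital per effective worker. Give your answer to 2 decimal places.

k_gold ≈ 18.38

The golden rule sets f'(k) = n + g + δ, i.e. α·k^(α−1) = n + g + δ.
So k^(1−α) = α / (n + g + δ) = 0.49 / 0.111 = 4.4144.
k_gold = 4.4144^(1/0.51) ≈ 18.3846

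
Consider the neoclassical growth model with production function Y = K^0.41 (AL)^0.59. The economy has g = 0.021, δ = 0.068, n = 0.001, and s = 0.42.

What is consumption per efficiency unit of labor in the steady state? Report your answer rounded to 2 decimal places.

At the steady state, Δk = 0, so s·k^α = (n + g + δ)·k.
Dividing both sides by k: k^(1−α) = s / (n + g + δ).
k^0.59 = 0.42 / (0.001 + 0.021 + 0.068) = 0.42 / 0.090 = 4.6667
k* = 4.6667^(1/0.59) ≈ 13.6118
y* = (k*)^α = 13.6118^0.41 ≈ 2.9168
c* = (1 − s)·y* = (1 − 0.42) × 2.9168 ≈ 1.6917

c* = 1.69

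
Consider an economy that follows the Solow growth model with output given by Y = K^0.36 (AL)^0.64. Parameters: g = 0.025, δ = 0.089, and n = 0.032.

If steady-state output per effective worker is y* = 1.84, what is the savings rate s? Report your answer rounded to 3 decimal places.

Steady state requires s·f(k) = (n + g + δ)·k, i.e. s·k^α = (n + g + δ)·k.
Since y* = [s/(n + g + δ)]^(α/(1−α)), we have s/(n + g + δ) = (y*)^((1−α)/α) = 1.84^1.7778 = 2.9566.
Therefore s = 2.9566 × (n + g + δ) = 2.9566 × 0.146 = 0.4317.

s ≈ 0.432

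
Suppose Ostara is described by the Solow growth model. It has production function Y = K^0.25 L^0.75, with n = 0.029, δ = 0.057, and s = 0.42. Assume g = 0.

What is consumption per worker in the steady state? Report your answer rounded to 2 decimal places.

c* ≈ 0.98

Steady state requires s·f(k) = (n + δ)·k, i.e. s·k^α = (n + δ)·k.
Dividing both sides by k: k^(1−α) = s / (n + δ).
k^0.75 = 0.42 / (0.029 + 0.057) = 0.42 / 0.086 = 4.8837
k* = 4.8837^(1/0.75) ≈ 8.2858
y* = (k*)^α = 8.2858^0.25 ≈ 1.6966
c* = (1 − s)·y* = (1 − 0.42) × 1.6966 ≈ 0.9840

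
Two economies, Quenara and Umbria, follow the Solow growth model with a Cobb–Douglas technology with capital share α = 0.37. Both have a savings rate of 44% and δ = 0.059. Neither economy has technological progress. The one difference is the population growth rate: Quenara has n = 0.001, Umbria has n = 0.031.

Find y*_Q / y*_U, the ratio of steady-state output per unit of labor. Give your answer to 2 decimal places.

y*_Q / y*_U ≈ 1.27

Steady-state y* = [s/(n + δ)]^(α/(1−α)), so the ratio is [ (s_Q/(n + δ)_Q) / (s_U/(n + δ)_U) ]^0.5873.
s_Q/(n + δ)_Q = 0.44/0.060 = 7.3333; s_U/(n + δ)_U = 0.44/0.090 = 4.8889.
Ratio = (7.3333/4.8889)^0.5873 = 1.5000^0.5873 ≈ 1.2689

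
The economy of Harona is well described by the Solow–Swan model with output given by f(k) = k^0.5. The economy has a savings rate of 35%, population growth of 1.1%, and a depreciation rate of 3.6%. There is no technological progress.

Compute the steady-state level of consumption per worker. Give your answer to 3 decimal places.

c* = 4.840

In steady state, investment equals break-even investment: s·k^α = (n + δ)·k.
Dividing both sides by k: k^(1−α) = s / (n + δ).
k^0.5 = 0.35 / (0.011 + 0.036) = 0.35 / 0.047 = 7.4468
k* = 7.4468^(1/0.5) ≈ 55.4548
y* = (k*)^α = 55.4548^0.5 ≈ 7.4468
c* = (1 − s)·y* = (1 − 0.35) × 7.4468 ≈ 4.8404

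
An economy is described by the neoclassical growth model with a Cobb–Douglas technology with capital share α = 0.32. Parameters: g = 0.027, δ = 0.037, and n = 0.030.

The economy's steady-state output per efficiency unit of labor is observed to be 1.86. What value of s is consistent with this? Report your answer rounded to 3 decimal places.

s ≈ 0.351

Steady state requires s·f(k) = (n + g + δ)·k, i.e. s·k^α = (n + g + δ)·k.
Since y* = [s/(n + g + δ)]^(α/(1−α)), we have s/(n + g + δ) = (y*)^((1−α)/α) = 1.86^2.125 = 3.7387.
Therefore s = 3.7387 × (n + g + δ) = 3.7387 × 0.094 = 0.3514.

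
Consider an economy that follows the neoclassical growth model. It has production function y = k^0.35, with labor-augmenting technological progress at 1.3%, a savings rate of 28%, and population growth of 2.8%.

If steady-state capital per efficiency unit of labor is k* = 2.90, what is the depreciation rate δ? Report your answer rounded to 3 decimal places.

δ ≈ 0.099

In steady state, investment equals break-even investment: s·k^α = (n + g + δ)·k.
So s / (n + g + δ) = (k*)^(1−α) = 2.90^0.65 = 1.9978.
Therefore n + g + δ = s / 1.9978 = 0.28 / 1.9978 = 0.1402, so δ = 0.1402 − 0.041 = 0.0992.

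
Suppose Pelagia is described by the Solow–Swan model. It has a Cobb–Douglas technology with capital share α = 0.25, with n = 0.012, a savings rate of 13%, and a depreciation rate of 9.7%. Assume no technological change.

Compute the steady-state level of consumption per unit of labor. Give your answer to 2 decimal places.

Steady state requires s·f(k) = (n + δ)·k, i.e. s·k^α = (n + δ)·k.
Rearranging, k^(1−α) = s / (n + δ).
k^0.75 = 0.13 / (0.012 + 0.097) = 0.13 / 0.109 = 1.1927
k* = 1.1927^(1/0.75) ≈ 1.2649
y* = (k*)^α = 1.2649^0.25 ≈ 1.0605
c* = (1 − s)·y* = (1 − 0.13) × 1.0605 ≈ 0.9226

c* = 0.92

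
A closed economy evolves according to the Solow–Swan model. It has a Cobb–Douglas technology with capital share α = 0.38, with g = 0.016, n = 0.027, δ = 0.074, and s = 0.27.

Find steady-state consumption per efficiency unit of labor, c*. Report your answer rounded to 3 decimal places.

At the steady state, Δk = 0, so s·k^α = (n + g + δ)·k.
Rearranging, k^(1−α) = s / (n + g + δ).
k^0.62 = 0.27 / (0.027 + 0.016 + 0.074) = 0.27 / 0.117 = 2.3077
k* = 2.3077^(1/0.62) ≈ 3.8528
y* = (k*)^α = 3.8528^0.38 ≈ 1.6695
c* = (1 − s)·y* = (1 − 0.27) × 1.6695 ≈ 1.2187

c* ≈ 1.219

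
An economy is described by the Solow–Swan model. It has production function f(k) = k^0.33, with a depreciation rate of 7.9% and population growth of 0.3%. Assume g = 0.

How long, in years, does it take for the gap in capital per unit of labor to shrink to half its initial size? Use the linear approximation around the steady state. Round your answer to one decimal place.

t_½ ≈ 12.6 years

Near the steady state the convergence rate is λ = (1 − α)(n + δ).
λ = (1 − 0.33) × 0.082 = 0.67 × 0.082 = 0.05494
Half-life = ln 2 / λ = 0.6931 / 0.05494 ≈ 12.62 years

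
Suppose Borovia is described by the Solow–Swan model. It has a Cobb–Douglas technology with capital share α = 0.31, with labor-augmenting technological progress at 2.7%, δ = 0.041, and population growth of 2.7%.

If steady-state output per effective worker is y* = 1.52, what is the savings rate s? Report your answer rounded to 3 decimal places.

s ≈ 0.241

Steady state requires s·f(k) = (n + g + δ)·k, i.e. s·k^α = (n + g + δ)·k.
Since y* = [s/(n + g + δ)]^(α/(1−α)), we have s/(n + g + δ) = (y*)^((1−α)/α) = 1.52^2.2258 = 2.5395.
Therefore s = 2.5395 × (n + g + δ) = 2.5395 × 0.095 = 0.2413.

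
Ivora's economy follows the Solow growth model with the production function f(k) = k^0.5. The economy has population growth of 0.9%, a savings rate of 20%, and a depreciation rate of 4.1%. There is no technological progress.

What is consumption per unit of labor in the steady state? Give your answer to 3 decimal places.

c* ≈ 3.200

Steady state requires s·f(k) = (n + δ)·k, i.e. s·k^α = (n + δ)·k.
Rearranging, k^(1−α) = s / (n + δ).
k^0.5 = 0.20 / (0.009 + 0.041) = 0.20 / 0.050 = 4.0000
k* = 4.0000^(1/0.5) ≈ 16.0000
y* = (k*)^α = 16.0000^0.5 ≈ 4.0000
c* = (1 − s)·y* = (1 − 0.20) × 4.0000 ≈ 3.2000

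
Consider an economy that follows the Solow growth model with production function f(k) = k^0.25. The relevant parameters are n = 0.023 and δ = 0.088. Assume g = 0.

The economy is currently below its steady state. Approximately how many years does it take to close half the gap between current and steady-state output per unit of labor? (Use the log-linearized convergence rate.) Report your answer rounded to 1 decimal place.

t_½ ≈ 8.3 years

Near the steady state the convergence rate is λ = (1 − α)(n + δ).
λ = (1 − 0.25) × 0.111 = 0.75 × 0.111 = 0.08325
Half-life = ln 2 / λ = 0.6931 / 0.08325 ≈ 8.33 years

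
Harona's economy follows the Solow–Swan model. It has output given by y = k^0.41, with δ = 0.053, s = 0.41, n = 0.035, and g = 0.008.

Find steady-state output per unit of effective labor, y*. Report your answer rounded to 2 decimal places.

At the steady state, Δk = 0, so s·k^α = (n + g + δ)·k.
Rearranging, k^(1−α) = s / (n + g + δ).
k^0.59 = 0.41 / (0.035 + 0.008 + 0.053) = 0.41 / 0.096 = 4.2708
k* = 4.2708^(1/0.59) ≈ 11.7128
y* = (k*)^α = 11.7128^0.41 ≈ 2.7425

y* ≈ 2.74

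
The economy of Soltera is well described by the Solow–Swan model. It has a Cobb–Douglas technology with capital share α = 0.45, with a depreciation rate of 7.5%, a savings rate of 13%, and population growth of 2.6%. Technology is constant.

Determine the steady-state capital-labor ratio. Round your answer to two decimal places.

Steady state requires s·f(k) = (n + δ)·k, i.e. s·k^α = (n + δ)·k.
Dividing both sides by k: k^(1−α) = s / (n + δ).
k^0.55 = 0.13 / (0.026 + 0.075) = 0.13 / 0.101 = 1.2871
k* = 1.2871^(1/0.55) ≈ 1.5823

k* = 1.58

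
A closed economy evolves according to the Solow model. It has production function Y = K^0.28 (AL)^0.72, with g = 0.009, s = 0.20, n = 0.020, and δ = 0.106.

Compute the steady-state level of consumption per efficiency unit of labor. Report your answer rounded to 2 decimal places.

c* = 0.93

Steady state requires s·f(k) = (n + g + δ)·k, i.e. s·k^α = (n + g + δ)·k.
Dividing both sides by k: k^(1−α) = s / (n + g + δ).
k^0.72 = 0.20 / (0.020 + 0.009 + 0.106) = 0.20 / 0.135 = 1.4815
k* = 1.4815^(1/0.72) ≈ 1.7262
y* = (k*)^α = 1.7262^0.28 ≈ 1.1652
c* = (1 − s)·y* = (1 − 0.20) × 1.1652 ≈ 0.9322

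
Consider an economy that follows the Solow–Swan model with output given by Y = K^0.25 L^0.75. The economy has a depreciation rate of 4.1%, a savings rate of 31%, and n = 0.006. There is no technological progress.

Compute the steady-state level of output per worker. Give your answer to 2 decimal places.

Steady state requires s·f(k) = (n + δ)·k, i.e. s·k^α = (n + δ)·k.
Dividing both sides by k: k^(1−α) = s / (n + δ).
k^0.75 = 0.31 / (0.006 + 0.041) = 0.31 / 0.047 = 6.5957
k* = 6.5957^(1/0.75) ≈ 12.3694
y* = (k*)^α = 12.3694^0.25 ≈ 1.8754

y* ≈ 1.88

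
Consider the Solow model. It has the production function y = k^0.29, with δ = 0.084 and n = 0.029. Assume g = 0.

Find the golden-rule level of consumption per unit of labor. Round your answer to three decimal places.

At the golden rule, f'(k) = n + δ, so α·k^(α−1) = n + δ and k_gold = (α/(n + δ))^(1/(1−α)).
k_gold = (0.29/0.113)^(1/0.71) = 2.5664^1.4085 ≈ 3.7717
c_gold = f(k_gold) − (n + δ)·k_gold = 1.4696 − 0.113×3.7717 ≈ 1.0434

c_gold ≈ 1.043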